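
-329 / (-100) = 329 / 100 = 3.29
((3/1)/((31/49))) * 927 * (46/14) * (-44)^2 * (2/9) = 192628128/31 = 6213810.58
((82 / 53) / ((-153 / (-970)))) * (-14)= -1113560 / 8109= -137.32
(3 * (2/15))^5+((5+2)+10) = 53157/3125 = 17.01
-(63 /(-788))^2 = -3969 /620944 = -0.01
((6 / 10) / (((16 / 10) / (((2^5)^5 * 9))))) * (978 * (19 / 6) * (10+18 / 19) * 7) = 26876496052224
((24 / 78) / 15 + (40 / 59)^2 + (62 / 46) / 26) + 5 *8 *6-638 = -12410767691 / 31224570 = -397.47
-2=-2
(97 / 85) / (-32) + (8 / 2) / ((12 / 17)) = 45949 / 8160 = 5.63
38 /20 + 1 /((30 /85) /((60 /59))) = 2821 /590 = 4.78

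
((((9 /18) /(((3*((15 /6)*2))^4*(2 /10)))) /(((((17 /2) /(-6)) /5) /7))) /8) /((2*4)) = -7 /367200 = -0.00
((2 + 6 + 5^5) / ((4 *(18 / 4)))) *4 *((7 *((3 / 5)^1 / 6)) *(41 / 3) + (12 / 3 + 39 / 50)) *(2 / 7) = 13484432 / 4725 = 2853.85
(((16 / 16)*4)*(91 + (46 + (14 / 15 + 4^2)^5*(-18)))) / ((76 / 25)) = -111286530667 / 3375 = -32973786.86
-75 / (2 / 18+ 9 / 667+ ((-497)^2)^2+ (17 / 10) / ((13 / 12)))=-29264625 / 23807141594236721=-0.00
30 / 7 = 4.29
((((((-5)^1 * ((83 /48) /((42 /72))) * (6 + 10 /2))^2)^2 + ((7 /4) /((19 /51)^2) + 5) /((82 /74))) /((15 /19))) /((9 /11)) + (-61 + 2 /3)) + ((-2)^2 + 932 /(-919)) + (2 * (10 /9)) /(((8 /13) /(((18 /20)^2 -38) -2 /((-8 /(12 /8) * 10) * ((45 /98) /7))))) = 64977398146484377444621 /59404434082560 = 1093813940.83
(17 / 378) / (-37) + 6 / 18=4645 / 13986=0.33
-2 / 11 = -0.18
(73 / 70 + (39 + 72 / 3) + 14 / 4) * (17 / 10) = 20094 / 175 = 114.82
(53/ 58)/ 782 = 53/ 45356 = 0.00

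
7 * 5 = 35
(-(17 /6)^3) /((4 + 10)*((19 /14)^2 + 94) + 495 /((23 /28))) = -790993 /67618260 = -0.01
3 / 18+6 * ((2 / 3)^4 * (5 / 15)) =91 / 162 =0.56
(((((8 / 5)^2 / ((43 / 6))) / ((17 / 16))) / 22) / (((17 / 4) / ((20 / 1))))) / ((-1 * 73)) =-49152 / 49894405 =-0.00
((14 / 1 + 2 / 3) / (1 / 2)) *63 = 1848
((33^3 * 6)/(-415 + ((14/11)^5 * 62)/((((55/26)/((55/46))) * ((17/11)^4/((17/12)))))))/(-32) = 402023661237/23026396304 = 17.46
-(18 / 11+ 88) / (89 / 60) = -59160 / 979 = -60.43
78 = 78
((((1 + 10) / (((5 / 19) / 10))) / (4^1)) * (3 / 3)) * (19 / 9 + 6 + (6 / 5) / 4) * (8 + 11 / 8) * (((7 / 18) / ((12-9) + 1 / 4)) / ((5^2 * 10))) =1107491 / 280800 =3.94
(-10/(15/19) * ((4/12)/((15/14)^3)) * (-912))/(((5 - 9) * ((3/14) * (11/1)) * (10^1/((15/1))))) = -55472704/111375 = -498.07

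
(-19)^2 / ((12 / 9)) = 1083 / 4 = 270.75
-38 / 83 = -0.46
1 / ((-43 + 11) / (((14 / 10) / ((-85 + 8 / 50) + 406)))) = -5 / 36704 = -0.00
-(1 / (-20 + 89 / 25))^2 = -625 / 168921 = -0.00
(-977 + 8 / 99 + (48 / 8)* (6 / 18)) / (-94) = 96517 / 9306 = 10.37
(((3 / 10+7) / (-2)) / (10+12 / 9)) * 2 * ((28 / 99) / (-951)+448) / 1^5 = -769761713 / 2667555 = -288.56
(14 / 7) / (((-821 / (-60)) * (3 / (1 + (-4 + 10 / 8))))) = -70 / 821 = -0.09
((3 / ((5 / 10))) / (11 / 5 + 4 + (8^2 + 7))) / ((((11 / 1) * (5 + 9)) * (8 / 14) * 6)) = 5 / 33968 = 0.00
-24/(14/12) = -144/7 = -20.57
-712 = -712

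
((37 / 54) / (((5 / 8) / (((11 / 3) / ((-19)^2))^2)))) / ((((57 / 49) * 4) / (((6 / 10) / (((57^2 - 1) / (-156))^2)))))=756613 / 22489911997200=0.00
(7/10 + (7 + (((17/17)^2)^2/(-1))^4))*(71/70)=6177/700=8.82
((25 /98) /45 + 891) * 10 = 3929335 /441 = 8910.06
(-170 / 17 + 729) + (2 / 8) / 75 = 215701 / 300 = 719.00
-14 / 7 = -2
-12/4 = -3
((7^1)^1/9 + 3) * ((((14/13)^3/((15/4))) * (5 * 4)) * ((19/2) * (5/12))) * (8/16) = 8863120/177957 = 49.80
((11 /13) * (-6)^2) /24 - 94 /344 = 1.00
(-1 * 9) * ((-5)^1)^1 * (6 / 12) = 45 / 2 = 22.50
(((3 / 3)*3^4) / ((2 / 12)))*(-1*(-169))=82134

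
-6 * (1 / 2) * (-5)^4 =-1875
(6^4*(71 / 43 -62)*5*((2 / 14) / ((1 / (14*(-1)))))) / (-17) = -33631200 / 731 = -46007.11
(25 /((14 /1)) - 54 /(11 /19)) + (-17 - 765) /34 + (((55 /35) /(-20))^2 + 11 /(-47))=-1162428843 /10133200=-114.71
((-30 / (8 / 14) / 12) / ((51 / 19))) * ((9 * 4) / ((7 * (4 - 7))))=95 / 34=2.79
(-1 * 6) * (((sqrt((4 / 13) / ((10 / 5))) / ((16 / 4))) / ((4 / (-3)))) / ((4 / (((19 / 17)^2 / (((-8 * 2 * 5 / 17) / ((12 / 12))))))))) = -3249 * sqrt(26) / 565760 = -0.03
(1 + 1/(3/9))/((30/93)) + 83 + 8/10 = 481/5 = 96.20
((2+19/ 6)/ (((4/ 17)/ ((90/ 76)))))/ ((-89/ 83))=-656115/ 27056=-24.25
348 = 348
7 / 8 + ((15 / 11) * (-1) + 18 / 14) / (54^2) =130973 / 149688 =0.87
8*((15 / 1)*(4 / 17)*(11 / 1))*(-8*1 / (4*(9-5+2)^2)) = -17.25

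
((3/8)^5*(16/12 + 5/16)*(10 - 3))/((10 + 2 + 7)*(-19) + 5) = -44793/186646528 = -0.00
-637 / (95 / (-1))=637 / 95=6.71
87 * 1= 87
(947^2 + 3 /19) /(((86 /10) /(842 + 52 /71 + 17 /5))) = 5118236043998 /58007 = 88234800.01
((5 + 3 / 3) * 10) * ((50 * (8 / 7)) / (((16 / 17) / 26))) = 663000 / 7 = 94714.29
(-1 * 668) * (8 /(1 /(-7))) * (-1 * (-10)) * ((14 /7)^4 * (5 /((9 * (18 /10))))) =149632000 /81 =1847308.64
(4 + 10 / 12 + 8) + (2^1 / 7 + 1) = 593 / 42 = 14.12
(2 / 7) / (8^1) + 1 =29 / 28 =1.04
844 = 844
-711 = -711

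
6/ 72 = 1/ 12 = 0.08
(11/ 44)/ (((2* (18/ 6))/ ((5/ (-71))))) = -5/ 1704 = -0.00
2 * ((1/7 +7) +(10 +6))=324/7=46.29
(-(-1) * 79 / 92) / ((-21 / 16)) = -316 / 483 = -0.65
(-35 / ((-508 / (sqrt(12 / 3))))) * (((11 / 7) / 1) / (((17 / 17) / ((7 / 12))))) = 385 / 3048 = 0.13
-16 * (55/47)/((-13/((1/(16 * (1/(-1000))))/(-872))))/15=1375/199797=0.01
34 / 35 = 0.97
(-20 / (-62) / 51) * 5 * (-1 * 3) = -50 / 527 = -0.09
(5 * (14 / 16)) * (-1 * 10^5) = -437500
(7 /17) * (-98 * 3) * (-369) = 759402 /17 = 44670.71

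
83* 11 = 913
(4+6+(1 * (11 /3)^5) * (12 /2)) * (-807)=-86863328 /27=-3217160.30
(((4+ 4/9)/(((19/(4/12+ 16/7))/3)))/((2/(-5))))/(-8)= 1375/2394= 0.57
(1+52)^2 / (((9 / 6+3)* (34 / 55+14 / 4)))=617980 / 4077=151.58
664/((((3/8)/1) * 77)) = 23.00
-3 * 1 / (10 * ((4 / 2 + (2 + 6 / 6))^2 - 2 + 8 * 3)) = -3 / 470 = -0.01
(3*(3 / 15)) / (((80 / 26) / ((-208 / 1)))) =-1014 / 25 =-40.56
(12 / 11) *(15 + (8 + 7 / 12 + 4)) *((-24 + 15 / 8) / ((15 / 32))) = -78116 / 55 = -1420.29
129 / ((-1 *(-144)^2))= -43 / 6912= -0.01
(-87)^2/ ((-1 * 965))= -7569/ 965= -7.84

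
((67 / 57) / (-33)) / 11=-67 / 20691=-0.00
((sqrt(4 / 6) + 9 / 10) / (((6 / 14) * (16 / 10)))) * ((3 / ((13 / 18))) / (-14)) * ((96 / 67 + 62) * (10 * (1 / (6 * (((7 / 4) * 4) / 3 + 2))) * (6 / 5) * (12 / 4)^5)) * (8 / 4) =-125479125 / 22646 - 23236875 * sqrt(6) / 11323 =-10567.70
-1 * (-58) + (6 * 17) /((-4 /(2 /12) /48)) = -146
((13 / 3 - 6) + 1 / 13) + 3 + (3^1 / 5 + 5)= 1367 / 195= 7.01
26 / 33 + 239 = 7913 / 33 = 239.79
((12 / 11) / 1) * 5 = 60 / 11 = 5.45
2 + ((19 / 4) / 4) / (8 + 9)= 563 / 272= 2.07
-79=-79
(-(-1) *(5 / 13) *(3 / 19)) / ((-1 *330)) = -1 / 5434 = -0.00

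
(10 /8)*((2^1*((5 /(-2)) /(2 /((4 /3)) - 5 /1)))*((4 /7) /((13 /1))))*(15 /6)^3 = 3125 /2548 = 1.23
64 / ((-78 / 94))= -3008 / 39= -77.13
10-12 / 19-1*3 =121 / 19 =6.37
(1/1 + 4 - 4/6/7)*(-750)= -25750/7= -3678.57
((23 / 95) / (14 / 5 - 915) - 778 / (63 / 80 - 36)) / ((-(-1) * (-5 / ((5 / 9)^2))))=-26967956845 / 19773590643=-1.36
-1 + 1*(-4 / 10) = -7 / 5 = -1.40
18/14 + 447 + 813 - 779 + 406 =6218/7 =888.29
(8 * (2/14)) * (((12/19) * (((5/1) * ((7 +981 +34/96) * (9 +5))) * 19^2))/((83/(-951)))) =-17144228580/83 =-206556970.84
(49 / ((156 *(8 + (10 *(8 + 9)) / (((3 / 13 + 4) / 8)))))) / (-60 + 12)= -539 / 27136512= -0.00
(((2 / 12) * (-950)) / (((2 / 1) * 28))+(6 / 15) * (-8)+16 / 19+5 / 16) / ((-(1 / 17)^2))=1408.23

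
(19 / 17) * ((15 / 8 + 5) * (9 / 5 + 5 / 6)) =16511 / 816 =20.23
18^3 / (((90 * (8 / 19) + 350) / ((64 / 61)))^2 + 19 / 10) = 10779402240 / 252644992933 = 0.04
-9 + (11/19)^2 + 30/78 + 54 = 45.72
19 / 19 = 1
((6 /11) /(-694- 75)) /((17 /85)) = -30 /8459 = -0.00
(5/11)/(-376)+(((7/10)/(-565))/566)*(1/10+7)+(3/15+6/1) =6.20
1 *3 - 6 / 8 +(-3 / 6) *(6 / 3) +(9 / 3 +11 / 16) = 79 / 16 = 4.94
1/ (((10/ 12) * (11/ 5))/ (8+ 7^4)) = 1314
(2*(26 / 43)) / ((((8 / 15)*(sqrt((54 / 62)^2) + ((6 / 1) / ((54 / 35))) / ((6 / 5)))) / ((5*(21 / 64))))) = 17137575 / 18942016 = 0.90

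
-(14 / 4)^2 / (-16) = 49 / 64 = 0.77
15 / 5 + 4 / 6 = 11 / 3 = 3.67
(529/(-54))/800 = -529/43200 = -0.01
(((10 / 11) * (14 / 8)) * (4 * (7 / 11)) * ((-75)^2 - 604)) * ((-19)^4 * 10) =3206274530900 / 121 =26498136619.01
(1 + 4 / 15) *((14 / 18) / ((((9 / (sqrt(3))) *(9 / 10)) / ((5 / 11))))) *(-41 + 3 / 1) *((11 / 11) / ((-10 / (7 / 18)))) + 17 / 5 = 17689 *sqrt(3) / 216513 + 17 / 5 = 3.54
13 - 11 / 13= 158 / 13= 12.15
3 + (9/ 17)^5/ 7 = 29876046/ 9938999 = 3.01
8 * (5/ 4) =10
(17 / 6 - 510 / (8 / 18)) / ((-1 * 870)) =1717 / 1305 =1.32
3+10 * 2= 23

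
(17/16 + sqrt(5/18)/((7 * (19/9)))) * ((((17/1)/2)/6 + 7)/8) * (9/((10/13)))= 11817 * sqrt(10)/85120 + 66963/5120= 13.52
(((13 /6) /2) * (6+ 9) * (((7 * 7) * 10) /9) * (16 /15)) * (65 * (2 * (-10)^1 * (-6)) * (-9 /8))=-8281000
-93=-93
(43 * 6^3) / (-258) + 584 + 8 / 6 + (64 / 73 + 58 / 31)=552.08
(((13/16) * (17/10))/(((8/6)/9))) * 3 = 17901/640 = 27.97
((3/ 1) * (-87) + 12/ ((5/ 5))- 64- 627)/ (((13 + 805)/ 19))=-21.83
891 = 891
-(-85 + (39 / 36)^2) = 12071 / 144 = 83.83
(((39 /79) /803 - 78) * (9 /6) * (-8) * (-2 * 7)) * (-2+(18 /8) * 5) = -7689265038 /63437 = -121211.04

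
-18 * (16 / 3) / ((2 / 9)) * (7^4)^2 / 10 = -1245197016 / 5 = -249039403.20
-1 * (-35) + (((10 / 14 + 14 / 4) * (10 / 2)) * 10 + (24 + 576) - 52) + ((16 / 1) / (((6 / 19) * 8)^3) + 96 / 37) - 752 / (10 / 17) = -4306334491 / 8951040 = -481.10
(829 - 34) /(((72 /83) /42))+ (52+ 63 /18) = 154187 /4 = 38546.75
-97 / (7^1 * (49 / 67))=-6499 / 343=-18.95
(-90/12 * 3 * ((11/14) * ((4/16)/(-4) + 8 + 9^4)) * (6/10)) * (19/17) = -593096229/7616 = -77875.03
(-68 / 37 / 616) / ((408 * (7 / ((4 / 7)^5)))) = -0.00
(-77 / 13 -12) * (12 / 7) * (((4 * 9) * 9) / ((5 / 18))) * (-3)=48918816 / 455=107513.88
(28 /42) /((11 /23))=46 /33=1.39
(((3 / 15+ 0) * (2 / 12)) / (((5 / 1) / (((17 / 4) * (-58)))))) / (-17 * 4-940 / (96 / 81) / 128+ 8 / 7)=883456 / 39273525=0.02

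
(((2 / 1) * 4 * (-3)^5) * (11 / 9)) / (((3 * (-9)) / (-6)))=-528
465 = 465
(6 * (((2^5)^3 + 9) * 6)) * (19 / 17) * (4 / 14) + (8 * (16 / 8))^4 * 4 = 76034072 / 119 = 638941.78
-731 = -731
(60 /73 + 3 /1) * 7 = 1953 /73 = 26.75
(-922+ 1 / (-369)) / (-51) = 340219 / 18819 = 18.08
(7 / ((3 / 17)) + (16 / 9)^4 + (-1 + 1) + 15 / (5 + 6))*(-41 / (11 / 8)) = -1207726832 / 793881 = -1521.29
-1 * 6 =-6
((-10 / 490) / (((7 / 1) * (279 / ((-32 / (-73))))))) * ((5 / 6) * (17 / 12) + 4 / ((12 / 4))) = -724 / 62872929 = -0.00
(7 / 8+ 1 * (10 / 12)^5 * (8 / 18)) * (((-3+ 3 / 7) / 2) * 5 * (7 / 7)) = -46085 / 6804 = -6.77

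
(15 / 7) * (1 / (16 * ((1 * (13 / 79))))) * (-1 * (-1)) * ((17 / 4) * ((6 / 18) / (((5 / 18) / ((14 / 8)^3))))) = 592263 / 26624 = 22.25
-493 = -493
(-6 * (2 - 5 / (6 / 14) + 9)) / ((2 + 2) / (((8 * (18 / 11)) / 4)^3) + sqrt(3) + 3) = 1694685888 / 911213641 - 544195584 * sqrt(3) / 911213641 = 0.83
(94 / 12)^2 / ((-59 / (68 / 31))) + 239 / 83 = 817280 / 1366263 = 0.60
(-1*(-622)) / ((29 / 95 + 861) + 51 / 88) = 5199920 / 7205357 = 0.72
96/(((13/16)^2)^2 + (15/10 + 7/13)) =81788928/2107997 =38.80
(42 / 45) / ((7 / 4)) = 8 / 15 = 0.53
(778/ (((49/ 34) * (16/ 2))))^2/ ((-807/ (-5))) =218658845/ 7750428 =28.21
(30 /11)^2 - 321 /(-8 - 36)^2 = 14079 /1936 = 7.27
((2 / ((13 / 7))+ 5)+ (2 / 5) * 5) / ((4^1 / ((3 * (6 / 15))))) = 63 / 26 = 2.42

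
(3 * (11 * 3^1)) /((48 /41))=84.56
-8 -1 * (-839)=831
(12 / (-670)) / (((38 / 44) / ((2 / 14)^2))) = -132 / 311885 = -0.00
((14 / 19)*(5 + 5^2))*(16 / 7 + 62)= 27000 / 19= 1421.05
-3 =-3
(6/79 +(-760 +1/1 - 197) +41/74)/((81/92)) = -256914278/236763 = -1085.11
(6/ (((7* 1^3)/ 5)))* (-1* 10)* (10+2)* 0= 0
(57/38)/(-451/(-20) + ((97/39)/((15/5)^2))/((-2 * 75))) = 157950/2374321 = 0.07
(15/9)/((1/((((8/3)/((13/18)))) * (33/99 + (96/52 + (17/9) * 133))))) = 2371840/1521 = 1559.40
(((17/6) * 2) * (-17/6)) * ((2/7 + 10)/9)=-1156/63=-18.35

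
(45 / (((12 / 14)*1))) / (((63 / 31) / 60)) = 1550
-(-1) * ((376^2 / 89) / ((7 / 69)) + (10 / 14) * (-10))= 9750494 / 623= 15650.87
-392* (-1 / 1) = 392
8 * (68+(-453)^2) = 1642216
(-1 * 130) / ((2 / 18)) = -1170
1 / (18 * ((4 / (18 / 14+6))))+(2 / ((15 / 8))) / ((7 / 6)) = 853 / 840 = 1.02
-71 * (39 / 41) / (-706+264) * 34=213 / 41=5.20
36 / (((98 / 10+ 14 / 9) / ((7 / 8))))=405 / 146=2.77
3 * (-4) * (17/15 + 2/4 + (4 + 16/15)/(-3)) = 2/3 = 0.67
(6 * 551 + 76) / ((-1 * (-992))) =1691 / 496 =3.41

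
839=839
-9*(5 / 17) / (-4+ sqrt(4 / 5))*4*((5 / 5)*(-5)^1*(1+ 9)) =-45000 / 323-4500*sqrt(5) / 323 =-170.47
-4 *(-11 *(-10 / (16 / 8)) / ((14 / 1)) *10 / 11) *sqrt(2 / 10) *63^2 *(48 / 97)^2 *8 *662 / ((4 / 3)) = -103777873920 *sqrt(5) / 9409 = -24663022.71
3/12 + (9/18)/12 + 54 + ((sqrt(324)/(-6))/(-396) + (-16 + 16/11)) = 10495/264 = 39.75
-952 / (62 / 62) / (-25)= 952 / 25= 38.08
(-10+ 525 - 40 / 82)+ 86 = 24621 / 41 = 600.51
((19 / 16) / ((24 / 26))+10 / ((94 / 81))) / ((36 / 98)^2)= 214574969 / 2923776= 73.39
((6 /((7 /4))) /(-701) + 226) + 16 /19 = 21148714 /93233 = 226.84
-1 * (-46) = 46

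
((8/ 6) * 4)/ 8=2/ 3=0.67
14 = 14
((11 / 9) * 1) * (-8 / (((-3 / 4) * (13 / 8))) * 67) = 188672 / 351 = 537.53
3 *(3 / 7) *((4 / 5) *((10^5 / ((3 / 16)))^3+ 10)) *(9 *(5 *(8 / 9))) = 131072000000000008640 / 21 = 6241523809523809935.24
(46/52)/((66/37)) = 851/1716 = 0.50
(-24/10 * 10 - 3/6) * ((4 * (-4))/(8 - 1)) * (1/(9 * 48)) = 7/54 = 0.13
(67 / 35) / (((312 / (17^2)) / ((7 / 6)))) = 19363 / 9360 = 2.07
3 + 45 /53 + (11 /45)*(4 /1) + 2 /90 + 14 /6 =1142 /159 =7.18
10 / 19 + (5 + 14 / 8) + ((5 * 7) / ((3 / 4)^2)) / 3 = 57491 / 2052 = 28.02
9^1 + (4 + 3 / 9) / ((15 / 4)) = 457 / 45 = 10.16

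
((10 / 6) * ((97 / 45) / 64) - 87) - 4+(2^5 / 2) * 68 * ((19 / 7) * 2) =70342375 / 12096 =5815.34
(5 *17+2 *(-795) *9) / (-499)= 14225 / 499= 28.51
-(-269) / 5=269 / 5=53.80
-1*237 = -237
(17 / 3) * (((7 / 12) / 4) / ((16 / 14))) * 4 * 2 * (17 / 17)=833 / 144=5.78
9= 9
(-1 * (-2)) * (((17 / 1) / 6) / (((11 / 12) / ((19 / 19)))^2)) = 816 / 121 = 6.74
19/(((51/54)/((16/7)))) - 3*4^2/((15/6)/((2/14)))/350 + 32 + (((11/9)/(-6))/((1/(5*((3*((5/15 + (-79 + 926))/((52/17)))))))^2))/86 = -13342825526509079/326884194000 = -40818.20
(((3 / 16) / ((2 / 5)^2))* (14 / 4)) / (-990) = -35 / 8448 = -0.00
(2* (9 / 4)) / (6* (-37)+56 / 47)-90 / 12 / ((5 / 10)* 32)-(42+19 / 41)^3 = -876259494557707 / 11444194208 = -76568.04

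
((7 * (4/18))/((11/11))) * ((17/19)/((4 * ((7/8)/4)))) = 272/171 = 1.59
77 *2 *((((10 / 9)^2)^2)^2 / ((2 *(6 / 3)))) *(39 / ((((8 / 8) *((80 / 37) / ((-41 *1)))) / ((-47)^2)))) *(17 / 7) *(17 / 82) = -1055556153437500 / 14348907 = -73563523.23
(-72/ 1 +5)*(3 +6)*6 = -3618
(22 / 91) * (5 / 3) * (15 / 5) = 110 / 91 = 1.21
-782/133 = -5.88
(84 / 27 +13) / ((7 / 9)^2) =1305 / 49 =26.63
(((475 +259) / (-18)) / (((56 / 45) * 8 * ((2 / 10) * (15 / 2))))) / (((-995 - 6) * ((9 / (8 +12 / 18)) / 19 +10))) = 34865 / 128506224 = 0.00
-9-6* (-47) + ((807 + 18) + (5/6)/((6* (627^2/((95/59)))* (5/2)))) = 24127278521/21973842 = 1098.00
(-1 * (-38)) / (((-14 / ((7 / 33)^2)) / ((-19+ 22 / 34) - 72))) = 68096 / 6171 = 11.03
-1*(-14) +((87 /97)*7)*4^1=3794 /97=39.11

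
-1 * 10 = -10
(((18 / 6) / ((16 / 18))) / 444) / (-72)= -1 / 9472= -0.00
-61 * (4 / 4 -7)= 366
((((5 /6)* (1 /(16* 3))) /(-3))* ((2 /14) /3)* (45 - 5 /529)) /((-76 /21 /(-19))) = -14875 /228528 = -0.07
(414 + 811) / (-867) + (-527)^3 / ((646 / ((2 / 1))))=-7464545608 / 16473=-453138.20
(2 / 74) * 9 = 9 / 37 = 0.24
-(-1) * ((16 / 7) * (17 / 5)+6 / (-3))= 202 / 35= 5.77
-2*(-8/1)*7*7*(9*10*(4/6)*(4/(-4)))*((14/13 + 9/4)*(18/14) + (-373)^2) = -85082781840/13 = -6544829372.31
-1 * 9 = -9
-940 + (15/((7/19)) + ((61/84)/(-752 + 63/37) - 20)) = -306243811/333132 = -919.29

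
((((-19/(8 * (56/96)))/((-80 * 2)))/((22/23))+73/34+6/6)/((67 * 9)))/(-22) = -2658767/11113724160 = -0.00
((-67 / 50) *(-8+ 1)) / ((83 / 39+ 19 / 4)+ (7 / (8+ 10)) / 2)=54873 / 41375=1.33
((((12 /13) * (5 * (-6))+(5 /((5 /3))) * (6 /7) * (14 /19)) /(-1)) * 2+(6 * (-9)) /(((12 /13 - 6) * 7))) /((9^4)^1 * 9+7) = 1010187 /1123186064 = 0.00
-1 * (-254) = 254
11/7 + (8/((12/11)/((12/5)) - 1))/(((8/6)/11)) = -836/7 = -119.43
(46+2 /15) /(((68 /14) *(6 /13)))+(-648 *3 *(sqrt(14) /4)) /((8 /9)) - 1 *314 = -2187 *sqrt(14) /4 - 224467 /765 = -2339.17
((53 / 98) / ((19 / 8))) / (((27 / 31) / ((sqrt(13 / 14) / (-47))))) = -0.01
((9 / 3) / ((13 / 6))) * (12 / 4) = 54 / 13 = 4.15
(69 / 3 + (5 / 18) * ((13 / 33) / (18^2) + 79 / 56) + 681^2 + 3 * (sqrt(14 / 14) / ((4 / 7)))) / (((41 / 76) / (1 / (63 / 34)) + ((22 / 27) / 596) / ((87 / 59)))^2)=29210255755118028105192156 / 63049747265980111637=463289.02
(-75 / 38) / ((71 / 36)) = -1350 / 1349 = -1.00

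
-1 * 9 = -9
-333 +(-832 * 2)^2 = 2768563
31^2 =961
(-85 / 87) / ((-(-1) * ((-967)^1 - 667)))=85 / 142158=0.00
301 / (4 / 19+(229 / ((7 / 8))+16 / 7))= 5719 / 5020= 1.14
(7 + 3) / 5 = 2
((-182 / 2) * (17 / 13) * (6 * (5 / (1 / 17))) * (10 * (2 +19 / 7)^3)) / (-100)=31157379 / 49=635864.88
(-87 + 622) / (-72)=-535 / 72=-7.43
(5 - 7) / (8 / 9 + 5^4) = -18 / 5633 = -0.00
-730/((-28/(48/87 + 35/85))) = 173375/6902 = 25.12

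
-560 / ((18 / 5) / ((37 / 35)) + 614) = -5180 / 5711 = -0.91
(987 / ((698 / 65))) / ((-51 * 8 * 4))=-21385 / 379712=-0.06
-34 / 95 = -0.36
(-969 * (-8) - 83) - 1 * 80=7589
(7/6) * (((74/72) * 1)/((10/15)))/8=0.22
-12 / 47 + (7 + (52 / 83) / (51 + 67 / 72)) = 98552797 / 14585839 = 6.76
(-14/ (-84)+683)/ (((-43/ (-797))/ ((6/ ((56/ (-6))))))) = -9800709/ 1204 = -8140.12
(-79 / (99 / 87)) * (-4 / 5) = 9164 / 165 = 55.54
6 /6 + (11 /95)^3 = 858706 /857375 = 1.00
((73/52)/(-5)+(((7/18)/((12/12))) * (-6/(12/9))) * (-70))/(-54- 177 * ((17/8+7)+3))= -63554/1144065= -0.06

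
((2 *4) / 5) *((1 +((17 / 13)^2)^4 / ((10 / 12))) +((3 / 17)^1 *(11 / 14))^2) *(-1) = -5212563471010978 / 288789068502025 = -18.05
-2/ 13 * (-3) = 6/ 13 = 0.46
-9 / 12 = -3 / 4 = -0.75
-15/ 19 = -0.79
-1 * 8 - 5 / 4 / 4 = -133 / 16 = -8.31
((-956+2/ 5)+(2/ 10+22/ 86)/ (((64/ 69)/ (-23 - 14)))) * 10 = -6699625/ 688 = -9737.83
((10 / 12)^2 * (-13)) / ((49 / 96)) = -2600 / 147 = -17.69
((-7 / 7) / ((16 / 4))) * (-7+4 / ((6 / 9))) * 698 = 349 / 2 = 174.50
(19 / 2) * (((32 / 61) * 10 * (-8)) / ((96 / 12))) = -3040 / 61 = -49.84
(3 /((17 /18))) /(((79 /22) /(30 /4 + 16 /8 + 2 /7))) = 81378 /9401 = 8.66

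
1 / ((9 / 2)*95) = 2 / 855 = 0.00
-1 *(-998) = 998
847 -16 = 831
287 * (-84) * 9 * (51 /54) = -204918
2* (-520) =-1040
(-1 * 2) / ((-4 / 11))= 11 / 2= 5.50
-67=-67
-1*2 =-2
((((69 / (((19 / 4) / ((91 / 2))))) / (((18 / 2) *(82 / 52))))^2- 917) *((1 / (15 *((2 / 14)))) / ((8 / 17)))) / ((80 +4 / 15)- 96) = -813604918637 / 10311442272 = -78.90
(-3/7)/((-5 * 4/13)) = 39/140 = 0.28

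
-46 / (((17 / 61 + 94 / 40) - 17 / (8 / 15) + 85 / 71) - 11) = 7969040 / 6764871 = 1.18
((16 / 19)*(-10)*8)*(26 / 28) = -62.56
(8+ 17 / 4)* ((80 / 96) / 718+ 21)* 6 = 4433177 / 2872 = 1543.59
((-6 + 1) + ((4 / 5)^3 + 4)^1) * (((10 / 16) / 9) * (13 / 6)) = -793 / 10800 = -0.07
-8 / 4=-2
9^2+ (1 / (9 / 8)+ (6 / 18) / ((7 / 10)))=5189 / 63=82.37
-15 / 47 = -0.32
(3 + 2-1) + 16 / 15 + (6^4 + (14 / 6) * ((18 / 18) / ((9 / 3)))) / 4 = 59267 / 180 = 329.26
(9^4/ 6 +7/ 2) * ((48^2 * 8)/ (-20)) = -5054976/ 5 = -1010995.20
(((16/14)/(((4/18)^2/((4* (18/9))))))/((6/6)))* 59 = 76464/7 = 10923.43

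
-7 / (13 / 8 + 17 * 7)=-56 / 965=-0.06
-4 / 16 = -1 / 4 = -0.25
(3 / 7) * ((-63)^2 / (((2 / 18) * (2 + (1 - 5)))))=-15309 / 2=-7654.50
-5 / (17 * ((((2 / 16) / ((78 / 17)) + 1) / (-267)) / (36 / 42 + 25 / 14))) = 15411240 / 76279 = 202.04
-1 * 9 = -9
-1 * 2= -2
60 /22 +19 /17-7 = -590 /187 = -3.16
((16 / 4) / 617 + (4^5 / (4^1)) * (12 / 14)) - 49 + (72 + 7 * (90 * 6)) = 17372897 / 4319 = 4022.44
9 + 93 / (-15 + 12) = -22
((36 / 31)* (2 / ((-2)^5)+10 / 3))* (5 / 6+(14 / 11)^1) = 8.00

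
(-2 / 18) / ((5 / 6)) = -2 / 15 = -0.13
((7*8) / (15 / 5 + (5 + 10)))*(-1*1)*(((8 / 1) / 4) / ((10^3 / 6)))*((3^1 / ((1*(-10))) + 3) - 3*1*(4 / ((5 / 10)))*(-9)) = -5103 / 625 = -8.16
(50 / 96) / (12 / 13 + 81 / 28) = 2275 / 16668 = 0.14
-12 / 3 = -4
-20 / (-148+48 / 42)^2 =-245 / 264196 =-0.00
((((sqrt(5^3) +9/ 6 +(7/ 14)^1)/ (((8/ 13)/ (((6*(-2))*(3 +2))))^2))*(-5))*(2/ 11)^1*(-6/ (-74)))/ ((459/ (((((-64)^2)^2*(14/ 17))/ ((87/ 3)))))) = -12404654080000*sqrt(5)/ 3411067 - 4961861632000/ 3411067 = -9586299.94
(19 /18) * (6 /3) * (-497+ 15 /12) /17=-61.56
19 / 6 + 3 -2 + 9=79 / 6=13.17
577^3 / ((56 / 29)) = 5570900957 / 56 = 99480374.23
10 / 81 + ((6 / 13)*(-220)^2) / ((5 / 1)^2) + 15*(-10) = 783076 / 1053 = 743.66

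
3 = 3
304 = 304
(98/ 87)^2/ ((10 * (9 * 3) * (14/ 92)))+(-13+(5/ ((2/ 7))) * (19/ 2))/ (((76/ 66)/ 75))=1550276969137/ 155315880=9981.45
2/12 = 0.17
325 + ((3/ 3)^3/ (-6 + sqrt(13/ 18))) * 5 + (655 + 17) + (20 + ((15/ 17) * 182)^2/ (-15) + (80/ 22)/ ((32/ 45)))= -1127182989/ 1614932 - 3 * sqrt(26)/ 127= -698.10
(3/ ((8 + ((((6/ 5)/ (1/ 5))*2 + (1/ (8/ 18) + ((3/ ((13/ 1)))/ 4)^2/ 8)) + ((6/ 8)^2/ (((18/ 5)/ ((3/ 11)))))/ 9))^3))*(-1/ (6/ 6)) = -1091322469624578048/ 4009807024999455849317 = -0.00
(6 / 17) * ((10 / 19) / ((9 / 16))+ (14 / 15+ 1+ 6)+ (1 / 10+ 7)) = 27307 / 4845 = 5.64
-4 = -4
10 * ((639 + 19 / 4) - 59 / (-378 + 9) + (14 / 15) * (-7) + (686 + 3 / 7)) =68387773 / 5166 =13238.05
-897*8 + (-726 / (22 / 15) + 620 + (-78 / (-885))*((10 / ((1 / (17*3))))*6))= -400097 / 59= -6781.31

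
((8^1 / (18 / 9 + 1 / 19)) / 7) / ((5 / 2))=304 / 1365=0.22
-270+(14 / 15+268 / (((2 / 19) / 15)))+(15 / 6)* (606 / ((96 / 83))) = 18830773 / 480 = 39230.78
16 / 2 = 8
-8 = -8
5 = 5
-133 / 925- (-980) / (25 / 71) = 2574327 / 925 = 2783.06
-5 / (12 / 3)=-1.25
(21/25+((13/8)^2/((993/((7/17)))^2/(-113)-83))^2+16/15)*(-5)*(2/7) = -47718668754412578079547/17519091651460508712960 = -2.72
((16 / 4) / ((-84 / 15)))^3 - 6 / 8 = -1529 / 1372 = -1.11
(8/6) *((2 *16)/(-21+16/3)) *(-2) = 256/47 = 5.45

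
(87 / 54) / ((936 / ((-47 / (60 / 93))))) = -42253 / 336960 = -0.13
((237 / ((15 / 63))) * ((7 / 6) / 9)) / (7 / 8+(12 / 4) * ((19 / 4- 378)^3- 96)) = -123872 / 149758932705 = -0.00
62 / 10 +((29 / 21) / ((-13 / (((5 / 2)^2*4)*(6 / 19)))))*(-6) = 97099 / 8645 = 11.23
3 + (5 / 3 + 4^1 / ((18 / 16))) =74 / 9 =8.22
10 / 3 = 3.33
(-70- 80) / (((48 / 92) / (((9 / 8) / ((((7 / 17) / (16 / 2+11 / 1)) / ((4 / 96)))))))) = -557175 / 896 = -621.85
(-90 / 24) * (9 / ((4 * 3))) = -45 / 16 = -2.81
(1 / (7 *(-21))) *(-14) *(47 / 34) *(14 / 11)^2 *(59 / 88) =19411 / 135762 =0.14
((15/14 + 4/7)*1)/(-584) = -23/8176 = -0.00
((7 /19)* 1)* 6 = 42 /19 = 2.21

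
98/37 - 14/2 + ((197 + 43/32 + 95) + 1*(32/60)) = 5141977/17760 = 289.53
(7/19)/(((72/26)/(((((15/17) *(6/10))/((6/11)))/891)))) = 91/627912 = 0.00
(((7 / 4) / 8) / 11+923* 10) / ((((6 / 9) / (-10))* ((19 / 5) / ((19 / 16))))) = -243672525 / 5632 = -43265.72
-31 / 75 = -0.41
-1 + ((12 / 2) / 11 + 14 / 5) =129 / 55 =2.35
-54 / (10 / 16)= -432 / 5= -86.40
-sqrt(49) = -7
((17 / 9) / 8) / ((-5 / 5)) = -17 / 72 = -0.24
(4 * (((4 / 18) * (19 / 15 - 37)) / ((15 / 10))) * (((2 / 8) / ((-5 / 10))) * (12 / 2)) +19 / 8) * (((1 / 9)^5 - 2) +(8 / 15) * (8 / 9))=-32064646441 / 318864600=-100.56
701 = 701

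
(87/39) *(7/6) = 203/78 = 2.60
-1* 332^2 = -110224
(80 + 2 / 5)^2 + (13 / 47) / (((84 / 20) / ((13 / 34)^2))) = 184385913713 / 28524300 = 6464.17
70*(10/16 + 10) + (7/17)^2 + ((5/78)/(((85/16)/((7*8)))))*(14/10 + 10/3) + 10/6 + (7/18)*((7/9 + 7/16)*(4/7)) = 9118002797/12172680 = 749.05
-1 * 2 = -2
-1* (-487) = 487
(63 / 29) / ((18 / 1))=7 / 58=0.12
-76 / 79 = -0.96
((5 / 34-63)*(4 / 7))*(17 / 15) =-4274 / 105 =-40.70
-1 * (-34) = 34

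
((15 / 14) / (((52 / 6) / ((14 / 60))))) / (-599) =-3 / 62296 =-0.00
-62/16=-31/8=-3.88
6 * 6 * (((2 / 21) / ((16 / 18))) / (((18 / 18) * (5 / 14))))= 10.80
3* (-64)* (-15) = 2880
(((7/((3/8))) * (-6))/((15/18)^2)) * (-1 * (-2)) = -8064/25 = -322.56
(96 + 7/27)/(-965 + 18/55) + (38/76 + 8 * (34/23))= 805674143/65896794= 12.23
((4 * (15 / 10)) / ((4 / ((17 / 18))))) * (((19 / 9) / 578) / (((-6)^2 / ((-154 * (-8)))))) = 1463 / 8262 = 0.18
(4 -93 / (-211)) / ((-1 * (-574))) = 937 / 121114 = 0.01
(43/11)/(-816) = -43/8976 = -0.00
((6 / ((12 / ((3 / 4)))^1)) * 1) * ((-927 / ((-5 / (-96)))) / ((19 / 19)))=-33372 / 5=-6674.40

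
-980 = -980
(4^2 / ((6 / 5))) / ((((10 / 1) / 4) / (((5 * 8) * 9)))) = 1920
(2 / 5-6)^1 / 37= -28 / 185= -0.15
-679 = -679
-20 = -20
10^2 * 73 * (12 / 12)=7300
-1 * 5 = -5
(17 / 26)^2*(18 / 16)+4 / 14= 29023 / 37856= 0.77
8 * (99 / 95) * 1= 792 / 95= 8.34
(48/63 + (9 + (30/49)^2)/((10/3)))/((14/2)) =257461/504210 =0.51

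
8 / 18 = 4 / 9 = 0.44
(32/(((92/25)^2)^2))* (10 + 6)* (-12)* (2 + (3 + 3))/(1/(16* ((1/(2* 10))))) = -60000000/279841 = -214.41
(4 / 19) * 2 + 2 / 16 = 83 / 152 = 0.55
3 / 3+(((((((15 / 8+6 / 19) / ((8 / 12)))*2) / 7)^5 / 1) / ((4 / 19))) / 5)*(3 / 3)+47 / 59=210862050864098461 / 84690860620513280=2.49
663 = 663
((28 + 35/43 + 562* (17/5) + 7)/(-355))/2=-209261/76325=-2.74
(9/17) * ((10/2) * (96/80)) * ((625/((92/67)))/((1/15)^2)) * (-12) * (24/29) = -36632250000/11339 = -3230642.03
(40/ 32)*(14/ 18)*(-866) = -841.94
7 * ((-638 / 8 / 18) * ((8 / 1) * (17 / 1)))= -37961 / 9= -4217.89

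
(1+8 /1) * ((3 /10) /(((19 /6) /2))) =162 /95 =1.71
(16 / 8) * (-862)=-1724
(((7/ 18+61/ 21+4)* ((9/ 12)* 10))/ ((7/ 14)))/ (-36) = -4595/ 1512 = -3.04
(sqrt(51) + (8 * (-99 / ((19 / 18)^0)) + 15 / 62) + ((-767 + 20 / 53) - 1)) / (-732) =5124125 / 2405352 - sqrt(51) / 732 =2.12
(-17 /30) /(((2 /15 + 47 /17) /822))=-118779 /739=-160.73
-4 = -4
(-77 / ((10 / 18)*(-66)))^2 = 441 / 100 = 4.41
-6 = -6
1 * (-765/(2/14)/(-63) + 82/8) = 381/4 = 95.25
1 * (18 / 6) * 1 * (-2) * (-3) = 18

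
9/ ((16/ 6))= 27/ 8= 3.38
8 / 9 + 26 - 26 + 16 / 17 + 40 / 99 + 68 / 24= 17057 / 3366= 5.07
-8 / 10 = -0.80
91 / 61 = 1.49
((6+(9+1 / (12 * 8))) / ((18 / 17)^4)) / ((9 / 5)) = 601768805 / 90699264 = 6.63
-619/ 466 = -1.33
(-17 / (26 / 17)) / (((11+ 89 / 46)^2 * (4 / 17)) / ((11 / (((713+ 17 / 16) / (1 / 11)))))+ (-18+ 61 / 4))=-1223048 / 3092730537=-0.00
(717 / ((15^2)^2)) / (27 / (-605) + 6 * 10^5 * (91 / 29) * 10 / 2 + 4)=838651 / 557432109214875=0.00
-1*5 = -5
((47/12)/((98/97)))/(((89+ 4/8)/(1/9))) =4559/947268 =0.00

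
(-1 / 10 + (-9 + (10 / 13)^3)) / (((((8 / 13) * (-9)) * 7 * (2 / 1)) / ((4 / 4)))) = 21103 / 189280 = 0.11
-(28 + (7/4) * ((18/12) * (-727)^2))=-11099333/8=-1387416.62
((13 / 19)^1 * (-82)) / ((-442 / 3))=123 / 323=0.38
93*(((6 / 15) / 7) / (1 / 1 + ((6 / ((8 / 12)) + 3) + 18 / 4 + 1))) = 372 / 1295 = 0.29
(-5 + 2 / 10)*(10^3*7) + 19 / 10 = -335981 / 10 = -33598.10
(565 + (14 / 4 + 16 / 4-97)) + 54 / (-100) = 11874 / 25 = 474.96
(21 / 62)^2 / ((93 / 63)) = 9261 / 119164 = 0.08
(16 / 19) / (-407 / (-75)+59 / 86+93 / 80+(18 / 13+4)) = 10732800 / 161352047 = 0.07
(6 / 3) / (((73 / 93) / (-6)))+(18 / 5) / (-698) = -1948077 / 127385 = -15.29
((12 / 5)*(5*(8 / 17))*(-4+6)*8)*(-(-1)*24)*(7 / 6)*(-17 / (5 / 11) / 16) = -29568 / 5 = -5913.60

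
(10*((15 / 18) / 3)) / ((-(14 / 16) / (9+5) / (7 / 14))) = -200 / 9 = -22.22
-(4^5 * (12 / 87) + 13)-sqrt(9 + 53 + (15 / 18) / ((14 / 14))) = -4473 / 29-sqrt(2262) / 6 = -162.17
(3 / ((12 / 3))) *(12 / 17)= 9 / 17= 0.53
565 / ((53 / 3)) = 1695 / 53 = 31.98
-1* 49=-49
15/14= 1.07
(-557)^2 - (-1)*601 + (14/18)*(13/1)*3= 310880.33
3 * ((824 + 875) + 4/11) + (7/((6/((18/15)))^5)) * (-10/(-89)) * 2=3119394683/611875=5098.09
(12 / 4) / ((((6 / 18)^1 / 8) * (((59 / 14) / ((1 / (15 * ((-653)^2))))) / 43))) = 14448 / 125790655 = 0.00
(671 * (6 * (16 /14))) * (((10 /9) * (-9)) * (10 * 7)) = -3220800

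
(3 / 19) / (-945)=-1 / 5985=-0.00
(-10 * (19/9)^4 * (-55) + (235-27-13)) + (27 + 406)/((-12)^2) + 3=1167925705/104976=11125.64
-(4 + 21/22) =-109/22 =-4.95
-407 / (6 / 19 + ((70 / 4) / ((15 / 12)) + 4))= -7733 / 348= -22.22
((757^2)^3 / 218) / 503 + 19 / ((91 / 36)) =17124451479704738395 / 9978514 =1716132430109.81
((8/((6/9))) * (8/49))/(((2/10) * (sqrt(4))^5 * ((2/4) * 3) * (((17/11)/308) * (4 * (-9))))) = -1210/1071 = -1.13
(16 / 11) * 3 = 48 / 11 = 4.36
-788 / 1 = -788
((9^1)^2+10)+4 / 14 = 639 / 7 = 91.29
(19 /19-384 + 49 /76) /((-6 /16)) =58118 /57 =1019.61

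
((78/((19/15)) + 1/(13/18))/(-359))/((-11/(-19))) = -15552/51337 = -0.30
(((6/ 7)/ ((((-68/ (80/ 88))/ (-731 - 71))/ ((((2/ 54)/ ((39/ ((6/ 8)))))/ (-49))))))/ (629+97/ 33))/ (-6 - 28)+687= 221545364454781/ 322482335448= 687.00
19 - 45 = -26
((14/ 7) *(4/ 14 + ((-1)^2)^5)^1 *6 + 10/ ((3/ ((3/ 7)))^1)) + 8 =174/ 7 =24.86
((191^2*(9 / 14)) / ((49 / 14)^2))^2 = 431199728964 / 117649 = 3665137.22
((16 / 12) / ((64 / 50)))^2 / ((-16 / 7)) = -4375 / 9216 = -0.47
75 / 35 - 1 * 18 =-111 / 7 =-15.86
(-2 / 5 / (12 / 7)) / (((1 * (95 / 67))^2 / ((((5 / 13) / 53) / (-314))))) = 31423 / 11715135900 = 0.00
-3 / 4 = -0.75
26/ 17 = 1.53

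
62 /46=31 /23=1.35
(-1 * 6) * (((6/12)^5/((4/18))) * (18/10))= -243/160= -1.52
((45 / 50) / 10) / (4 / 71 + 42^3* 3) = 639 / 1578074800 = 0.00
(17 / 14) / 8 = 0.15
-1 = -1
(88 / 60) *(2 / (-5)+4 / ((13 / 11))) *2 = 8536 / 975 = 8.75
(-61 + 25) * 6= -216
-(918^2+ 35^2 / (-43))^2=-1313040956112649 / 1849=-710135725317.82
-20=-20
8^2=64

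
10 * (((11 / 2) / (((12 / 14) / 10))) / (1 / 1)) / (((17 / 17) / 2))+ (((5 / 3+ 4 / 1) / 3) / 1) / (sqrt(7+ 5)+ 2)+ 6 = 17 * sqrt(3) / 36+ 46399 / 36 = 1289.68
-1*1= -1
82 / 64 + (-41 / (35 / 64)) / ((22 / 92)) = -3846743 / 12320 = -312.24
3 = 3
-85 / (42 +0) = -85 / 42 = -2.02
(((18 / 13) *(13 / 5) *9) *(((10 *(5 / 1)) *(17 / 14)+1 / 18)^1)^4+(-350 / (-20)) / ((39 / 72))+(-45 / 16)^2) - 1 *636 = 441872356.06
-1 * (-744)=744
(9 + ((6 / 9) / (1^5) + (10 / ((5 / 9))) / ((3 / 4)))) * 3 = 101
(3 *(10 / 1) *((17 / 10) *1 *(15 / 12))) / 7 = 255 / 28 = 9.11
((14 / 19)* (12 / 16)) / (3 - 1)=21 / 76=0.28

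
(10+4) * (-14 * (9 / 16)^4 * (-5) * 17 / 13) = 27326565 / 212992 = 128.30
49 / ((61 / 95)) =4655 / 61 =76.31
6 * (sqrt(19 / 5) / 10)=3 * sqrt(95) / 25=1.17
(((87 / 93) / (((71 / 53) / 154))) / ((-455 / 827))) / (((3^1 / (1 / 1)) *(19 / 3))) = -27964178 / 2718235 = -10.29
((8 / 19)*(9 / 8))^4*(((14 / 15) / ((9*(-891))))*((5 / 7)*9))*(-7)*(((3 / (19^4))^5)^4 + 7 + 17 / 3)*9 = 86036894748108519953798627743919041153246882588200097960816380532512174788792286193396380587537355477356094 / 2862168285648165662254917400639747678999701959610718338203542810757280015714104585981289029518611531884887931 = 0.03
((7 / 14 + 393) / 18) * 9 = 787 / 4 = 196.75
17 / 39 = 0.44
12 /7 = 1.71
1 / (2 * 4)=1 / 8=0.12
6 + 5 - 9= 2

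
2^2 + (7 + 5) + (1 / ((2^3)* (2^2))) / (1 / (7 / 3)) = 1543 / 96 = 16.07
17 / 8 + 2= 33 / 8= 4.12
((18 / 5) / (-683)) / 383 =-18 / 1307945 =-0.00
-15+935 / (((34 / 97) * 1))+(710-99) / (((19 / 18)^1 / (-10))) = -119165 / 38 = -3135.92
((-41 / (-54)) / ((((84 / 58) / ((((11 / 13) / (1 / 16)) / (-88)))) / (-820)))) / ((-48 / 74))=-9018565 / 88452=-101.96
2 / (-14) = -1 / 7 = -0.14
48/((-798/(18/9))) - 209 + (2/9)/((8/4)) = -250184/1197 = -209.01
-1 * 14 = -14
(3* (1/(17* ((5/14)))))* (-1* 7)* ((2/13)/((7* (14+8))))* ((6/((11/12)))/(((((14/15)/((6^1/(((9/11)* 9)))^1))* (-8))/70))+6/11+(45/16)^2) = 2456769/17114240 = 0.14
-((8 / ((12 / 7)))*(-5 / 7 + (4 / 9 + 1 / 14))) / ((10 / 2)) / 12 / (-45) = -1 / 2916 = -0.00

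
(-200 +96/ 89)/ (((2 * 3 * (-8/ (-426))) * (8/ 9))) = -1414107/ 712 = -1986.11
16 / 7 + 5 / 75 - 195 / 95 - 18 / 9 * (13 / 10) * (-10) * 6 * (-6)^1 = -1866722 / 1995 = -935.70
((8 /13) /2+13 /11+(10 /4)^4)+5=104223 /2288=45.55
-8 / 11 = -0.73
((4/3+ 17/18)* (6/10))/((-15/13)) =-533/450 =-1.18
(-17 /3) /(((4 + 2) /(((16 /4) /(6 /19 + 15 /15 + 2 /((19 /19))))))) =-646 /567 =-1.14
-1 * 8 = -8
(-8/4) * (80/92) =-40/23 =-1.74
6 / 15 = 2 / 5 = 0.40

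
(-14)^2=196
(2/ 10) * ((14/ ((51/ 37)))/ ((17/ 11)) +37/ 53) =1.45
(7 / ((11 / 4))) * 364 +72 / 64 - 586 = 30067 / 88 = 341.67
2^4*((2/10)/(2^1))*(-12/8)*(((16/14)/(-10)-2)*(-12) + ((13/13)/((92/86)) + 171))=-473.53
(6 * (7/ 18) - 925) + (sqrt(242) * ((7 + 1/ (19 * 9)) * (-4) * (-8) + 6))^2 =374919844952/ 29241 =12821717.62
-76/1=-76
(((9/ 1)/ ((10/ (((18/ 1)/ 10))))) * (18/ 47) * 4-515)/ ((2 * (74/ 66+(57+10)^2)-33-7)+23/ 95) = -0.06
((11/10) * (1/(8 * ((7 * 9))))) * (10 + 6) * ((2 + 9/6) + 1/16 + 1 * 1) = 803/5040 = 0.16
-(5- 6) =1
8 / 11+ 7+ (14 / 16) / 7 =691 / 88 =7.85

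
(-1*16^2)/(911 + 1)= -16/57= -0.28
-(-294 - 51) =345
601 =601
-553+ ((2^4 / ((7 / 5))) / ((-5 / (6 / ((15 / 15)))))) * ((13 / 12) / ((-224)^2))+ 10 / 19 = -460860535 / 834176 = -552.47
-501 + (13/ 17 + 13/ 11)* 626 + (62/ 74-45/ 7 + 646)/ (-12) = 193002587/ 290598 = 664.16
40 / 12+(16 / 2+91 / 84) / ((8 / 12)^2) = 1141 / 48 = 23.77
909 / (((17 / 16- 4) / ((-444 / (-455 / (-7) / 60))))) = 77490432 / 611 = 126825.58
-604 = -604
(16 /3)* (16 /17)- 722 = -36566 /51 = -716.98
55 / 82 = 0.67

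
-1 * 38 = -38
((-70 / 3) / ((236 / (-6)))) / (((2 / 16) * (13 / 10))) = 2800 / 767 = 3.65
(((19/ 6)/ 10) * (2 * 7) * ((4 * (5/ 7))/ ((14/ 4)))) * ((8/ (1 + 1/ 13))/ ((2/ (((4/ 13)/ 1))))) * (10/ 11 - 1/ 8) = 1748/ 539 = 3.24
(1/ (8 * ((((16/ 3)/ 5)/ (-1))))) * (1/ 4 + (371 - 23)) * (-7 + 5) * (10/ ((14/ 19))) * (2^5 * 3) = 850725/ 8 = 106340.62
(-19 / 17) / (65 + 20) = -19 / 1445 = -0.01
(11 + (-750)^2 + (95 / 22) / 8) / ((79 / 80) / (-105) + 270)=51976066275 / 24947131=2083.45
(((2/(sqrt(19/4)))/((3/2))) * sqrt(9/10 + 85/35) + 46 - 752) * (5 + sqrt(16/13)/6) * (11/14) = 11 * (-704235 + 2 * sqrt(309890)) * (2 * sqrt(13) + 195)/544635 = -2871.59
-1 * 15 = -15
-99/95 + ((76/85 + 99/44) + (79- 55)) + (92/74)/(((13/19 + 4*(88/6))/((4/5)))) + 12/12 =257980753/9512996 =27.12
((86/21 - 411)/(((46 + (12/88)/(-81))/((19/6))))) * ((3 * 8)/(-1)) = 128585160/191261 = 672.30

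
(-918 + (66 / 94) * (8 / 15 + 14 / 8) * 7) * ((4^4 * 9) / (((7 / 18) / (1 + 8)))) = -79536442752 / 1645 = -48350421.13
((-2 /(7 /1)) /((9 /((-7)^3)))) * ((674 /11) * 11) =66052 /9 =7339.11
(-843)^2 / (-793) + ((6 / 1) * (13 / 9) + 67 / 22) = -46289845 / 52338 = -884.44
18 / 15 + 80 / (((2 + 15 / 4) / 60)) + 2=96368 / 115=837.98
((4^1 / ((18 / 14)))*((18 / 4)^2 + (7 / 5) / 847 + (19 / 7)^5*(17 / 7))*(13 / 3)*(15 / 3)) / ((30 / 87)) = 40577479908277 / 549084690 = 73900.22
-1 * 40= -40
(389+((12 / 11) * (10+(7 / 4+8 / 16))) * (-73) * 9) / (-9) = 92300 / 99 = 932.32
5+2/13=5.15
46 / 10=23 / 5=4.60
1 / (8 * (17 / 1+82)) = 1 / 792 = 0.00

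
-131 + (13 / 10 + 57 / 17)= -21479 / 170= -126.35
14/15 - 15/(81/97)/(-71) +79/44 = 1257539/421740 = 2.98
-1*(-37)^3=50653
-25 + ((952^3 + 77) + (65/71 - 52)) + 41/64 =3920569605023/4544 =862801409.56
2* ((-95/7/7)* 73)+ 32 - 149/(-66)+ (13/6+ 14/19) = -7554790/30723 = -245.90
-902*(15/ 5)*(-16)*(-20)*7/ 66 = -91840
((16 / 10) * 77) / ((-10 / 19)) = -5852 / 25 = -234.08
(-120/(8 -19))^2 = 14400/121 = 119.01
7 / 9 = 0.78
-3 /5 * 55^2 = -1815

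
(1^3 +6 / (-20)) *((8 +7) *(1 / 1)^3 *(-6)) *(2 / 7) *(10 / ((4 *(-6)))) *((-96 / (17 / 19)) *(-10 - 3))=177840 / 17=10461.18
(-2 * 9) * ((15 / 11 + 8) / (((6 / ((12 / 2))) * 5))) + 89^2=433801 / 55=7887.29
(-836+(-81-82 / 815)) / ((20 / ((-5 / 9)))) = 747437 / 29340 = 25.48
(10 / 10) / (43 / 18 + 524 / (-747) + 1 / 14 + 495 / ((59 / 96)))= 308511 / 249024703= 0.00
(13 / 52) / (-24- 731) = -1 / 3020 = -0.00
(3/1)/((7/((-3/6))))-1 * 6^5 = -108867/14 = -7776.21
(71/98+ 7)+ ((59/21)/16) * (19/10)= 189527/23520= 8.06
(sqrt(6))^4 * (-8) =-288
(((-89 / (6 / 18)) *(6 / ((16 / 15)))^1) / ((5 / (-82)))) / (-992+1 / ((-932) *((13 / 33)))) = -298426167 / 12019105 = -24.83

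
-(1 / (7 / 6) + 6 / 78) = -85 / 91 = -0.93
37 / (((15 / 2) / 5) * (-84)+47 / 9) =-333 / 1087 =-0.31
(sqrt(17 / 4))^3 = 17 * sqrt(17) / 8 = 8.76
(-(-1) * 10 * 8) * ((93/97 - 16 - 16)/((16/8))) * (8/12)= -240880/291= -827.77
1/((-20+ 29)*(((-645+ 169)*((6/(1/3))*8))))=-1/616896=-0.00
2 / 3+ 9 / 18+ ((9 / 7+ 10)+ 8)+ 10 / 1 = 1279 / 42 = 30.45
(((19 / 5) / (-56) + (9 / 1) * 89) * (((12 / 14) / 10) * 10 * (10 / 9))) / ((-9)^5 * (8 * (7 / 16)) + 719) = -224261 / 60550035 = -0.00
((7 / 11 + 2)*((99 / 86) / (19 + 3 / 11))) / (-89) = -2871 / 1622648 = -0.00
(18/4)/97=9/194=0.05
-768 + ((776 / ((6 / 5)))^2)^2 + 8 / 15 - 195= 70823424410201 / 405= 174872652864.69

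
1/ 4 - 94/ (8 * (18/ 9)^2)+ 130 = 2037/ 16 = 127.31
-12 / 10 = -6 / 5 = -1.20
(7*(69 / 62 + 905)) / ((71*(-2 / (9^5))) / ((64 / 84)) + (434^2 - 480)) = 30961595196 / 917094884977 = 0.03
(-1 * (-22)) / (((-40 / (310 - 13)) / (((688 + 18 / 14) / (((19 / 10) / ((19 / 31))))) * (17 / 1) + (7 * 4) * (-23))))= -1111600017 / 2170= -512258.07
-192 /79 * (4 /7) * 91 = -9984 /79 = -126.38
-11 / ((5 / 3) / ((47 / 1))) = -1551 / 5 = -310.20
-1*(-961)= 961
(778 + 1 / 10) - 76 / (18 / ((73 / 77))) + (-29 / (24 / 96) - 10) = 4491313 / 6930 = 648.10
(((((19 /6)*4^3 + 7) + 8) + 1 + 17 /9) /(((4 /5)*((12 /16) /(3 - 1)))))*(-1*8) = -158800 /27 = -5881.48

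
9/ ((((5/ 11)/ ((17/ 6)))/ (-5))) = -561/ 2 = -280.50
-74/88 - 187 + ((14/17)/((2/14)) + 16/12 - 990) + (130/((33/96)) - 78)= -1953539/2244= -870.56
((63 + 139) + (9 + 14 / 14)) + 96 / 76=4052 / 19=213.26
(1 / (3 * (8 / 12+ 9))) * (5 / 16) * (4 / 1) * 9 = 45 / 116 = 0.39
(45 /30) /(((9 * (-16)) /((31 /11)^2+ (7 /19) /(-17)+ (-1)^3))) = -270473 /3751968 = -0.07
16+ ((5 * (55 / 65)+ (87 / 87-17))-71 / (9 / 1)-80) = -9788 / 117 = -83.66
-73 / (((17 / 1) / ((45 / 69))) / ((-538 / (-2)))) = -294555 / 391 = -753.34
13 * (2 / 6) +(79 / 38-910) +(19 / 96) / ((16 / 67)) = -8782039 / 9728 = -902.76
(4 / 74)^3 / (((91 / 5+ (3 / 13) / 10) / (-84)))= -87360 / 119996957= -0.00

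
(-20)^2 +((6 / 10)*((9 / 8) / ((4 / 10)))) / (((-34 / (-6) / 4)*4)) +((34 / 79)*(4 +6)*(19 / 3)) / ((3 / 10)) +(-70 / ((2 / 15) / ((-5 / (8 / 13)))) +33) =926305277 / 193392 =4789.78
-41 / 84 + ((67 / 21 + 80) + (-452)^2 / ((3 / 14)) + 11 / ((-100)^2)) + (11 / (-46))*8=4605402377813 / 4830000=953499.46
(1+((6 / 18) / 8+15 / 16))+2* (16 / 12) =223 / 48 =4.65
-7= -7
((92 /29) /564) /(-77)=-0.00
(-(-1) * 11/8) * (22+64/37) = 4829/148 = 32.63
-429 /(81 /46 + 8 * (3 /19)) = -124982 /881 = -141.86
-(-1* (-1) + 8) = -9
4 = 4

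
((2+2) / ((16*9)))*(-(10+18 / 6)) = -13 / 36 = -0.36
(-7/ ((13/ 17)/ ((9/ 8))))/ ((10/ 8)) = -8.24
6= 6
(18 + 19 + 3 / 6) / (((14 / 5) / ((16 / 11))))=1500 / 77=19.48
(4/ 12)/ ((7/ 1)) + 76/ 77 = 239/ 231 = 1.03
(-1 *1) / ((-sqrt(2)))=sqrt(2) / 2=0.71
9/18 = 1/2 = 0.50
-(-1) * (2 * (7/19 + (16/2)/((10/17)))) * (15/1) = 7962/19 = 419.05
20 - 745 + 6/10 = -3622/5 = -724.40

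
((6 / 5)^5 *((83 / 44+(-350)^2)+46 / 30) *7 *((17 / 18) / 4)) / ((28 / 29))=521805.77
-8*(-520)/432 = 260/27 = 9.63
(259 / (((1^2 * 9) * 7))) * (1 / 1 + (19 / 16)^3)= 405335 / 36864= 11.00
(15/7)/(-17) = -15/119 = -0.13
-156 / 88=-39 / 22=-1.77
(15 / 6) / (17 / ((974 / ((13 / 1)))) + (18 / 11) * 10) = 26785 / 177751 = 0.15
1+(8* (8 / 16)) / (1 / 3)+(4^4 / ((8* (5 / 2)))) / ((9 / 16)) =1609 / 45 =35.76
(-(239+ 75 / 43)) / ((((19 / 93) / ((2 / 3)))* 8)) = -80228 / 817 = -98.20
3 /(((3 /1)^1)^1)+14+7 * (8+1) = 78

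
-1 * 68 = -68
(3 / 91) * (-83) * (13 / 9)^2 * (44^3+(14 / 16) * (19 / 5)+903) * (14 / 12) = -1238552809 / 2160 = -573404.08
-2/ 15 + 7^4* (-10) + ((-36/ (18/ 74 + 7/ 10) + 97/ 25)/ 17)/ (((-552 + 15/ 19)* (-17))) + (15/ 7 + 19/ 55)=-48817402995158711/ 2033410712025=-24007.65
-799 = -799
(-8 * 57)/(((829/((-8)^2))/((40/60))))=-19456/829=-23.47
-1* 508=-508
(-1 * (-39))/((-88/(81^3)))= -20726199/88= -235524.99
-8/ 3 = -2.67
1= 1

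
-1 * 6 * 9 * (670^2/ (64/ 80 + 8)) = -30300750/ 11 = -2754613.64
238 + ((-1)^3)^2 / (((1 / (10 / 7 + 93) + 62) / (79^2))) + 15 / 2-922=-47207515 / 81978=-575.86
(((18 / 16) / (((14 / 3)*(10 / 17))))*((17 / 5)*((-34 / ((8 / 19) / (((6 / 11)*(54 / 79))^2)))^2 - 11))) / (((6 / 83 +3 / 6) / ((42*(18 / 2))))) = 1146825495917206953399 / 10835094582499000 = 105843.61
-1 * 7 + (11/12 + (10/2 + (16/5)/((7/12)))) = 1849/420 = 4.40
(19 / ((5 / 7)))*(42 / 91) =12.28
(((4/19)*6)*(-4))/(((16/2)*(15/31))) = -124/95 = -1.31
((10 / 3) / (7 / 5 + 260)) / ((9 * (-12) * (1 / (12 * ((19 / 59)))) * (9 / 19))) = -18050 / 18738459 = -0.00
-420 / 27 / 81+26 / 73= 8734 / 53217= 0.16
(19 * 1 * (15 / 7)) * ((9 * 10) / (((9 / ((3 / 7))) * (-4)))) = -4275 / 98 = -43.62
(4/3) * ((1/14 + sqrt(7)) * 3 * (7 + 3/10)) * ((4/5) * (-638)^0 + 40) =14892/175 + 29784 * sqrt(7)/25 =3237.14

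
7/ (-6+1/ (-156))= -1092/ 937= -1.17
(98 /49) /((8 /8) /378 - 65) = -756 /24569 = -0.03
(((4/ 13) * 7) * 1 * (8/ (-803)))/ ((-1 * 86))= 0.00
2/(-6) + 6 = 5.67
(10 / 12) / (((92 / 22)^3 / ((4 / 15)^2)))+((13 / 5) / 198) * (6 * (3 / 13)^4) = 8207204 / 7939077003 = 0.00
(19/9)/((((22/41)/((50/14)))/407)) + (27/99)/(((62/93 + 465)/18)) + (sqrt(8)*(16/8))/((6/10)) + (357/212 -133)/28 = 20*sqrt(2)/3 + 4691142672071/820966608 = 5723.60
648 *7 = 4536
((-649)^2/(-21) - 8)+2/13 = -5477755/273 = -20065.04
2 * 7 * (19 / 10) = 133 / 5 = 26.60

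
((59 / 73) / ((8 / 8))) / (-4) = -0.20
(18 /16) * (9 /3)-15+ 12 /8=-81 /8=-10.12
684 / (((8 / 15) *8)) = 2565 / 16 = 160.31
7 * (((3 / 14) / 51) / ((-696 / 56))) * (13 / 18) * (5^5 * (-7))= 1990625 / 53244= 37.39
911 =911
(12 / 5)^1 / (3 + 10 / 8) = 48 / 85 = 0.56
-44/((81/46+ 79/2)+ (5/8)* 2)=-4048/3911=-1.04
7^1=7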